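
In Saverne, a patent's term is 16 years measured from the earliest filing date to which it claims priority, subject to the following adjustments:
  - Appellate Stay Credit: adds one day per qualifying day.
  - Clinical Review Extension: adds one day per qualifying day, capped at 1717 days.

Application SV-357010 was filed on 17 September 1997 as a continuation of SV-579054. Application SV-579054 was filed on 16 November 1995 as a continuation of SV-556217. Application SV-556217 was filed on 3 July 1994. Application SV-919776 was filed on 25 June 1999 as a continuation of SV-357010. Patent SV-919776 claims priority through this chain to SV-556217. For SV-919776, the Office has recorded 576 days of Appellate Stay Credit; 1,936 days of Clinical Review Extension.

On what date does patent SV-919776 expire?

Earliest priority filing: 3 July 1994.
Base term: 3 July 1994 + 16 years → 3 July 2010.
Appellate Stay Credit: +576 days → 30 January 2012.
Clinical Review Extension: 1936 days claimed exceeds the 1717-day cap, so +1717 days → 12 October 2016.

October 12, 2016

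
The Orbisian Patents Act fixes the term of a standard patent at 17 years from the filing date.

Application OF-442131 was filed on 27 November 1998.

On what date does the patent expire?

Filing date + 17 years → 27 November 2015.

2015-11-27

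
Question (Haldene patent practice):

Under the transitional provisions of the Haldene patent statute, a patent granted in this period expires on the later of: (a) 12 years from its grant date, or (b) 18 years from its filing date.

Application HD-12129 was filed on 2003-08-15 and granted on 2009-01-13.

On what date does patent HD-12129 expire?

2021-08-15

(a) grant + 12 years → 13 January 2021.
(b) filing + 18 years → 15 August 2021.
Later of the two: 15 August 2021.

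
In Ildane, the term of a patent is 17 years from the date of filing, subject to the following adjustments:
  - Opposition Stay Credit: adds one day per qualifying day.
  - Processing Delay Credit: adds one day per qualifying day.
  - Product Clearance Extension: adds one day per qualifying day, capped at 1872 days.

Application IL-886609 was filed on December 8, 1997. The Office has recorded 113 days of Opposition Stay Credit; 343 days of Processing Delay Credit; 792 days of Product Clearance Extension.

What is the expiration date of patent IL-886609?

Base term: filing date + 17 years → 8 December 2014.
Opposition Stay Credit: +113 days → 31 March 2015.
Processing Delay Credit: +343 days → 8 March 2016.
Product Clearance Extension: 792 days (within the 1872-day cap) → +792 days → 9 May 2018.

May 9, 2018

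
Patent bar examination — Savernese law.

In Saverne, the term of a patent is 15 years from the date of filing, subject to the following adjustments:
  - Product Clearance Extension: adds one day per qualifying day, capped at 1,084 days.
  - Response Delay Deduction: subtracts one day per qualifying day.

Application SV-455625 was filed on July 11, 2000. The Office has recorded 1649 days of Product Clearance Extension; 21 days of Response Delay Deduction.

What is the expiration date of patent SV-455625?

June 8, 2018

Base term: filing date + 15 years → 11 July 2015.
Product Clearance Extension: 1649 days claimed exceeds the 1084-day cap, so +1084 days → 29 June 2018.
Response Delay Deduction: −21 days → 8 June 2018.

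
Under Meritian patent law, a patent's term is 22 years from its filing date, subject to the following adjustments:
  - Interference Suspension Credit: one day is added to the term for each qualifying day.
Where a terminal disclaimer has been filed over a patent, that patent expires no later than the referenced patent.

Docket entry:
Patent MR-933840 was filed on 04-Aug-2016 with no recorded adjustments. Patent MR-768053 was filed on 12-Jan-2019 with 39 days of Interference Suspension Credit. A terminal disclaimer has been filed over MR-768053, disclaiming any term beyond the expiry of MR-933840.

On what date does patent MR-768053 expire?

August 4, 2038

Natural term of MR-768053:
  Base: filing + 22 years → 12 January 2041.
  Interference Suspension Credit: +39 days → 20 February 2041.
Expiry of referenced patent MR-933840:
  Base: filing + 22 years → 4 August 2038.
Terminal disclaimer: MR-768053 expires on the earlier of 20 February 2041 and 4 August 2038.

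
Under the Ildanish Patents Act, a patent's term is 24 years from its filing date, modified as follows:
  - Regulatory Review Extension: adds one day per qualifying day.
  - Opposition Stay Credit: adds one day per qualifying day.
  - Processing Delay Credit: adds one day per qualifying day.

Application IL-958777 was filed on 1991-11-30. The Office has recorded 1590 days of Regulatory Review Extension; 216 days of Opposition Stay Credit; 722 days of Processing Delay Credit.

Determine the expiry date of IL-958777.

Base term: filing date + 24 years → 30 November 2015.
Regulatory Review Extension: +1590 days → 7 April 2020.
Opposition Stay Credit: +216 days → 9 November 2020.
Processing Delay Credit: +722 days → 1 November 2022.

November 1, 2022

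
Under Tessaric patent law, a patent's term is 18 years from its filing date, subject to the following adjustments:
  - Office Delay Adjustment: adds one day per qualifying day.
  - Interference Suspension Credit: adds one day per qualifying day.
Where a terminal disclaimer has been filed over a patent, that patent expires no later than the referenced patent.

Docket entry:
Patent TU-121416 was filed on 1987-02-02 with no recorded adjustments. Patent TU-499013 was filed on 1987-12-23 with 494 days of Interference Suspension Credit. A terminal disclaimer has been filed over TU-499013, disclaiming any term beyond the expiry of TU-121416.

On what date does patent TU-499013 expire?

2005-02-02

Natural term of TU-499013:
  Base: filing + 18 years → 23 December 2005.
  Interference Suspension Credit: +494 days → 1 May 2007.
Expiry of referenced patent TU-121416:
  Base: filing + 18 years → 2 February 2005.
Terminal disclaimer: TU-499013 expires on the earlier of 1 May 2007 and 2 February 2005.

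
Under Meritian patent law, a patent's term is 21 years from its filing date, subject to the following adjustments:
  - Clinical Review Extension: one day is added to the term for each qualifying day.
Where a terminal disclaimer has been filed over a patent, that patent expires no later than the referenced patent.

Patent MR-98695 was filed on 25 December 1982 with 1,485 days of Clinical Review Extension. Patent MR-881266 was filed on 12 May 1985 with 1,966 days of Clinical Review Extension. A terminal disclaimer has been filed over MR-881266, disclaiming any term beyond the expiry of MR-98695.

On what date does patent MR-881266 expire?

2008-01-18

Natural term of MR-881266:
  Base: filing + 21 years → 12 May 2006.
  Clinical Review Extension: +1966 days → 29 September 2011.
Expiry of referenced patent MR-98695:
  Base: filing + 21 years → 25 December 2003.
  Clinical Review Extension: +1485 days → 18 January 2008.
Terminal disclaimer: MR-881266 expires on the earlier of 29 September 2011 and 18 January 2008.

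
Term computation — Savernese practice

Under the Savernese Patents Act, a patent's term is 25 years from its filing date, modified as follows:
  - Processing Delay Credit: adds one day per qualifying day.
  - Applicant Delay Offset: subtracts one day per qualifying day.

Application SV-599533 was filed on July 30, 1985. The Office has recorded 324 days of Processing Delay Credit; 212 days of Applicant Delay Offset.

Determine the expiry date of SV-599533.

Base term: filing date + 25 years → 30 July 2010.
Processing Delay Credit: +324 days → 19 June 2011.
Applicant Delay Offset: −212 days → 19 November 2010.

November 19, 2010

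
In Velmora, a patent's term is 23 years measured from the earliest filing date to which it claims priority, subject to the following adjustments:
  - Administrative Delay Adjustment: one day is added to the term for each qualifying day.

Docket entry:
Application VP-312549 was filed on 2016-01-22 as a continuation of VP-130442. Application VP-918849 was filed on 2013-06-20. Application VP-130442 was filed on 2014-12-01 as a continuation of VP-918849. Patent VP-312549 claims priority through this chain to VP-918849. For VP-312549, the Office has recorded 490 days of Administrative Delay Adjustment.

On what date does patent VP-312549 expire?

2037-10-23

Earliest priority filing: 20 June 2013.
Base term: 20 June 2013 + 23 years → 20 June 2036.
Administrative Delay Adjustment: +490 days → 23 October 2037.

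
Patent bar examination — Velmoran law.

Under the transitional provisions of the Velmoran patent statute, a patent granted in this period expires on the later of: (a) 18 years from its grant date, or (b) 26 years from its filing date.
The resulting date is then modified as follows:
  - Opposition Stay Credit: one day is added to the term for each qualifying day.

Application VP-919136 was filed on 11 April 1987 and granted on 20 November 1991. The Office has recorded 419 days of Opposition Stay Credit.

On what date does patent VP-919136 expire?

2014-06-04

(a) grant + 18 years → 20 November 2009.
(b) filing + 26 years → 11 April 2013.
Later of the two: 11 April 2013.
Opposition Stay Credit: +419 days → 4 June 2014.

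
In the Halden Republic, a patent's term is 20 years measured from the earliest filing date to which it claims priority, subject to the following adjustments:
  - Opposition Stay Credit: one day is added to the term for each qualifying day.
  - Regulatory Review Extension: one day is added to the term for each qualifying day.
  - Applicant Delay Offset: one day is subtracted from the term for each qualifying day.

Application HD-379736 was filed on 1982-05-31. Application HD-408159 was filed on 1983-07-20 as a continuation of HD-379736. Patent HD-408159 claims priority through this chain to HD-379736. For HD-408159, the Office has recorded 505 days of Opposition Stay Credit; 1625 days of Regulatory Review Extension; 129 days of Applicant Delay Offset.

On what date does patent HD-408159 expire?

Earliest priority filing: 31 May 1982.
Base term: 31 May 1982 + 20 years → 31 May 2002.
Opposition Stay Credit: +505 days → 18 October 2003.
Regulatory Review Extension: +1625 days → 30 March 2008.
Applicant Delay Offset: −129 days → 22 November 2007.

2007-11-22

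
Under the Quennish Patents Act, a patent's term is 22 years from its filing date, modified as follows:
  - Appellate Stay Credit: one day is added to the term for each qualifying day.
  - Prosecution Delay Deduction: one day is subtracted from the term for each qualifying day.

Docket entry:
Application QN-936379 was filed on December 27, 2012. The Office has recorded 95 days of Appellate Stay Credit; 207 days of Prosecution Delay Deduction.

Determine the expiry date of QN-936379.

2034-09-06

Base term: filing date + 22 years → 27 December 2034.
Appellate Stay Credit: +95 days → 1 April 2035.
Prosecution Delay Deduction: −207 days → 6 September 2034.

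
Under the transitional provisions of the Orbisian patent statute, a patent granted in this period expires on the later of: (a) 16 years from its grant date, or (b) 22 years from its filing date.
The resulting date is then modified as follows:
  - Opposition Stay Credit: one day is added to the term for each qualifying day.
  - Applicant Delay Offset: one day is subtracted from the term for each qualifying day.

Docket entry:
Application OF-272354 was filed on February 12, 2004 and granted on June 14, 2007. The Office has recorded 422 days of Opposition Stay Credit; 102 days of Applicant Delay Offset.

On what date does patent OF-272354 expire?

December 29, 2026

(a) grant + 16 years → 14 June 2023.
(b) filing + 22 years → 12 February 2026.
Later of the two: 12 February 2026.
Opposition Stay Credit: +422 days → 10 April 2027.
Applicant Delay Offset: −102 days → 29 December 2026.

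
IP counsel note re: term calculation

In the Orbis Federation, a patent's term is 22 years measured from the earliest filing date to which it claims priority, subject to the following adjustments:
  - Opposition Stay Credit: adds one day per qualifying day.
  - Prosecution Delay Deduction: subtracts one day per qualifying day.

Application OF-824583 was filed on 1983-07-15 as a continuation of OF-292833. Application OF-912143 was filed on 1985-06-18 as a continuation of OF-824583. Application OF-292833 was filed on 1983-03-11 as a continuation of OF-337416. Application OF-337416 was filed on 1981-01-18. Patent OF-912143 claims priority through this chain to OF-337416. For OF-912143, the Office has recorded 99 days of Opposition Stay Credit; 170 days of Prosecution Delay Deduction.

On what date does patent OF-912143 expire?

Earliest priority filing: 18 January 1981.
Base term: 18 January 1981 + 22 years → 18 January 2003.
Opposition Stay Credit: +99 days → 27 April 2003.
Prosecution Delay Deduction: −170 days → 8 November 2002.

November 8, 2002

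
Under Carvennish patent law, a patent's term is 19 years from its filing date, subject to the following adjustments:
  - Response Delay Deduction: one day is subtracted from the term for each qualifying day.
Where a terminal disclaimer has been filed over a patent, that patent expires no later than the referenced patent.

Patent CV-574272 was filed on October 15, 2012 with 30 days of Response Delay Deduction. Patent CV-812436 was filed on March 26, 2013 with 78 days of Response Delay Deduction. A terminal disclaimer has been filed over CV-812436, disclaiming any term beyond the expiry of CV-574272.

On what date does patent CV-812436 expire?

2031-09-15

Natural term of CV-812436:
  Base: filing + 19 years → 26 March 2032.
  Response Delay Deduction: −78 days → 8 January 2032.
Expiry of referenced patent CV-574272:
  Base: filing + 19 years → 15 October 2031.
  Response Delay Deduction: −30 days → 15 September 2031.
Terminal disclaimer: CV-812436 expires on the earlier of 8 January 2032 and 15 September 2031.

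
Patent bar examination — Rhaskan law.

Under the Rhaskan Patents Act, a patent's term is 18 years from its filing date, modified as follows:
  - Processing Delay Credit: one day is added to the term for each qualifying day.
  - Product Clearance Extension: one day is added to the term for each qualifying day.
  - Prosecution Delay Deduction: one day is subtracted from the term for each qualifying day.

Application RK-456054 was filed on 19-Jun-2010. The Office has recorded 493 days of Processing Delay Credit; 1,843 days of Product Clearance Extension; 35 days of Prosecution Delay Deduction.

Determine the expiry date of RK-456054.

Base term: filing date + 18 years → 19 June 2028.
Processing Delay Credit: +493 days → 25 October 2029.
Product Clearance Extension: +1843 days → 11 November 2034.
Prosecution Delay Deduction: −35 days → 7 October 2034.

2034-10-07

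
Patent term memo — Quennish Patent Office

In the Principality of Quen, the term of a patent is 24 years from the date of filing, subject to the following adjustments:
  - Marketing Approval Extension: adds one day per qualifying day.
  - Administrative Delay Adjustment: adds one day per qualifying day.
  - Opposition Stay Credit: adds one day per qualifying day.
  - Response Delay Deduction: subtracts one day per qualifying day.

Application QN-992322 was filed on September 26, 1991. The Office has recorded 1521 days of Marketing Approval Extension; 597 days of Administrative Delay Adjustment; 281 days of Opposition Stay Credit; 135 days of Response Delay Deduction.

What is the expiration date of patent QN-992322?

2021-12-07

Base term: filing date + 24 years → 26 September 2015.
Marketing Approval Extension: +1521 days → 25 November 2019.
Administrative Delay Adjustment: +597 days → 14 July 2021.
Opposition Stay Credit: +281 days → 21 April 2022.
Response Delay Deduction: −135 days → 7 December 2021.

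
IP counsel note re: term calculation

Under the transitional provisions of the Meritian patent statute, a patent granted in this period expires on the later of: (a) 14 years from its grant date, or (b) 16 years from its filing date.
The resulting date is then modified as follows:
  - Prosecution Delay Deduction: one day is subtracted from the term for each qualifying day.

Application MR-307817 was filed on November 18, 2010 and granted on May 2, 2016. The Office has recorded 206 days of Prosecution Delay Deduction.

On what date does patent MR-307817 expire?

(a) grant + 14 years → 2 May 2030.
(b) filing + 16 years → 18 November 2026.
Later of the two: 2 May 2030.
Prosecution Delay Deduction: −206 days → 8 October 2029.

2029-10-08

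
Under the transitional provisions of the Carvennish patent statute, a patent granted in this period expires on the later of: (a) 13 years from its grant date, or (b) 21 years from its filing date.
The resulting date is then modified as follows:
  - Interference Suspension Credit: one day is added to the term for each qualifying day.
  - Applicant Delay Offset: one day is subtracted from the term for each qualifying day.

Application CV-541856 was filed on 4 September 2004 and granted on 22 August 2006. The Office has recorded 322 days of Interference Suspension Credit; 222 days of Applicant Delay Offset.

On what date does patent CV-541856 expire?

(a) grant + 13 years → 22 August 2019.
(b) filing + 21 years → 4 September 2025.
Later of the two: 4 September 2025.
Interference Suspension Credit: +322 days → 23 July 2026.
Applicant Delay Offset: −222 days → 13 December 2025.

December 13, 2025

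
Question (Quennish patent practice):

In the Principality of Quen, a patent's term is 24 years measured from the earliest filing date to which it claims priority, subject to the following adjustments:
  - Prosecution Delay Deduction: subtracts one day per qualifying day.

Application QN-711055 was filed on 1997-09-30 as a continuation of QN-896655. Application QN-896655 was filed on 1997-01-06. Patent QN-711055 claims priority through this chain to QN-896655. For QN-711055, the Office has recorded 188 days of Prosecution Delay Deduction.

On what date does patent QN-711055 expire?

2020-07-02

Earliest priority filing: 6 January 1997.
Base term: 6 January 1997 + 24 years → 6 January 2021.
Prosecution Delay Deduction: −188 days → 2 July 2020.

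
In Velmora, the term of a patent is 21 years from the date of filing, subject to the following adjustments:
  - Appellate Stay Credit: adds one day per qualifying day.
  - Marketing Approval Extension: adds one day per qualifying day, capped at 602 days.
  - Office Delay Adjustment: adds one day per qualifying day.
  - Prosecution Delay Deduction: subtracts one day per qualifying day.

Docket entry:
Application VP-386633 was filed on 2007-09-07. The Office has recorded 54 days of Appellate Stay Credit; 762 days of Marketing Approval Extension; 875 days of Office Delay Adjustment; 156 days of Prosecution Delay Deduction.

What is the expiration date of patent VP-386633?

Base term: filing date + 21 years → 7 September 2028.
Appellate Stay Credit: +54 days → 31 October 2028.
Marketing Approval Extension: 762 days claimed exceeds the 602-day cap, so +602 days → 25 June 2030.
Office Delay Adjustment: +875 days → 16 November 2032.
Prosecution Delay Deduction: −156 days → 13 June 2032.

June 13, 2032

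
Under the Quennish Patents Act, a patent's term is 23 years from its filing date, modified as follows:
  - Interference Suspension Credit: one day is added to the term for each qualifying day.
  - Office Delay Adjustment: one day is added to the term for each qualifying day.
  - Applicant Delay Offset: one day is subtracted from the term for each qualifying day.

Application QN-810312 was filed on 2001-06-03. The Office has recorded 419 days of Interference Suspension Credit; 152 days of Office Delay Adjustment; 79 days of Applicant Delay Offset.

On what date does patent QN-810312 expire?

Base term: filing date + 23 years → 3 June 2024.
Interference Suspension Credit: +419 days → 27 July 2025.
Office Delay Adjustment: +152 days → 26 December 2025.
Applicant Delay Offset: −79 days → 8 October 2025.

October 8, 2025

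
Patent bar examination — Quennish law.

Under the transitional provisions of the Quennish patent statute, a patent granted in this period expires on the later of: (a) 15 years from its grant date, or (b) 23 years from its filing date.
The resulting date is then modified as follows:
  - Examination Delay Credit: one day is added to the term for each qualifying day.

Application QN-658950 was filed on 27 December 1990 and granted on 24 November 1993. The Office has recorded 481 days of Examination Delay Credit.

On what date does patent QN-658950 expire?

April 22, 2015

(a) grant + 15 years → 24 November 2008.
(b) filing + 23 years → 27 December 2013.
Later of the two: 27 December 2013.
Examination Delay Credit: +481 days → 22 April 2015.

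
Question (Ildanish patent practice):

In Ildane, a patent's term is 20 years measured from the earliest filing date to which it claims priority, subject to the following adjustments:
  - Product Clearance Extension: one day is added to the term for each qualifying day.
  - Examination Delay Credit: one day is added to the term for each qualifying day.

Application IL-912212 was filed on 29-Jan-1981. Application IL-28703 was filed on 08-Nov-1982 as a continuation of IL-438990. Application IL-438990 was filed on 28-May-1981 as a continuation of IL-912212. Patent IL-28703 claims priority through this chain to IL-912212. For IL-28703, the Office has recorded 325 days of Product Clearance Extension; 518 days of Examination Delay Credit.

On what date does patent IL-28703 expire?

Earliest priority filing: 29 January 1981.
Base term: 29 January 1981 + 20 years → 29 January 2001.
Product Clearance Extension: +325 days → 20 December 2001.
Examination Delay Credit: +518 days → 22 May 2003.

2003-05-22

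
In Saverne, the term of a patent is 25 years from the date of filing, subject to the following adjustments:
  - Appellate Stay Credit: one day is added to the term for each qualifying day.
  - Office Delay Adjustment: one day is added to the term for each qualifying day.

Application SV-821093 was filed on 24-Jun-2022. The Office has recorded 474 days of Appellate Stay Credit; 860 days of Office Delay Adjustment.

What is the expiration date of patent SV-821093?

2051-02-17

Base term: filing date + 25 years → 24 June 2047.
Appellate Stay Credit: +474 days → 10 October 2048.
Office Delay Adjustment: +860 days → 17 February 2051.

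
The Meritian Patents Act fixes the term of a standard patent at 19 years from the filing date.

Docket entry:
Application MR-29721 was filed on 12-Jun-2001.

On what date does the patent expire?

Filing date + 19 years → 12 June 2020.

June 12, 2020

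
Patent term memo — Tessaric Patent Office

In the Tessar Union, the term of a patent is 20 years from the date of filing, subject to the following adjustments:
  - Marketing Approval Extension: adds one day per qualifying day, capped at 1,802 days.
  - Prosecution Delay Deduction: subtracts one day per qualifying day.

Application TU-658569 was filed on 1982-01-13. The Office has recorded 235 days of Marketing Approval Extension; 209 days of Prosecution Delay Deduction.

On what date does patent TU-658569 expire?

February 8, 2002

Base term: filing date + 20 years → 13 January 2002.
Marketing Approval Extension: 235 days (within the 1802-day cap) → +235 days → 5 September 2002.
Prosecution Delay Deduction: −209 days → 8 February 2002.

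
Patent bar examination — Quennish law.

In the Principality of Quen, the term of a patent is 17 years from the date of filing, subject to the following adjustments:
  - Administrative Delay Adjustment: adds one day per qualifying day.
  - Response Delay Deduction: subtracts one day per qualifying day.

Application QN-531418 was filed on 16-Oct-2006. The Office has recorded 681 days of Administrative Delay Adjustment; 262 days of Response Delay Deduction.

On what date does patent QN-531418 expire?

Base term: filing date + 17 years → 16 October 2023.
Administrative Delay Adjustment: +681 days → 27 August 2025.
Response Delay Deduction: −262 days → 8 December 2024.

2024-12-08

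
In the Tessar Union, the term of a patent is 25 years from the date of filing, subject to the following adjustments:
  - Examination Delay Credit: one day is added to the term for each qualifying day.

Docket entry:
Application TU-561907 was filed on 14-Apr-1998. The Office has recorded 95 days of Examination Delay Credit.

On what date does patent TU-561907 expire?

Base term: filing date + 25 years → 14 April 2023.
Examination Delay Credit: +95 days → 18 July 2023.

2023-07-18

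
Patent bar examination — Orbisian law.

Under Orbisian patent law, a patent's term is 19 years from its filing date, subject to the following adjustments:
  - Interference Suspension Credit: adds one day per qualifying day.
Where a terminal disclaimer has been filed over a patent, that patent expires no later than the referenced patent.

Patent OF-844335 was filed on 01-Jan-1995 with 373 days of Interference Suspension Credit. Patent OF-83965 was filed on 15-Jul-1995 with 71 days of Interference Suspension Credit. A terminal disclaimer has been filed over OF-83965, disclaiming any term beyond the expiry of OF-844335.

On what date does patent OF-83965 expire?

Natural term of OF-83965:
  Base: filing + 19 years → 15 July 2014.
  Interference Suspension Credit: +71 days → 24 September 2014.
Expiry of referenced patent OF-844335:
  Base: filing + 19 years → 1 January 2014.
  Interference Suspension Credit: +373 days → 9 January 2015.
Terminal disclaimer: OF-83965 expires on the earlier of 24 September 2014 and 9 January 2015.

September 24, 2014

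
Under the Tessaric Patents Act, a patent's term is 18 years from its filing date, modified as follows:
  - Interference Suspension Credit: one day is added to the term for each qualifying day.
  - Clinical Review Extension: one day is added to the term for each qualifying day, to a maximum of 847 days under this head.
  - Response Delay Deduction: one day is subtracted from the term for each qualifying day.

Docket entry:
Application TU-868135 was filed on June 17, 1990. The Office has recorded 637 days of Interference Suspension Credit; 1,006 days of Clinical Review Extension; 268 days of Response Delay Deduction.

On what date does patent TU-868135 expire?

2011-10-16

Base term: filing date + 18 years → 17 June 2008.
Interference Suspension Credit: +637 days → 16 March 2010.
Clinical Review Extension: 1006 days claimed exceeds the 847-day cap, so +847 days → 10 July 2012.
Response Delay Deduction: −268 days → 16 October 2011.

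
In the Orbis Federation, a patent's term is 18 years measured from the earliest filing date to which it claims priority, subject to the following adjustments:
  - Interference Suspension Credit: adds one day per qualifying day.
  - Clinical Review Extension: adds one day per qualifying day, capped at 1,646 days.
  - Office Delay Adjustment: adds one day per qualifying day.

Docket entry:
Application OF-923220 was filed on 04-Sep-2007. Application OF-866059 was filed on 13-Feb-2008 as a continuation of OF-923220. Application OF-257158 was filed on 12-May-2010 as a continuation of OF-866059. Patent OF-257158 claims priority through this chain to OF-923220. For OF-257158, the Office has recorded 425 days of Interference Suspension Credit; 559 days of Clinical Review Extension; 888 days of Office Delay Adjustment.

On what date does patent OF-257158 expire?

October 20, 2030

Earliest priority filing: 4 September 2007.
Base term: 4 September 2007 + 18 years → 4 September 2025.
Interference Suspension Credit: +425 days → 3 November 2026.
Clinical Review Extension: 559 days (within the 1646-day cap) → +559 days → 15 May 2028.
Office Delay Adjustment: +888 days → 20 October 2030.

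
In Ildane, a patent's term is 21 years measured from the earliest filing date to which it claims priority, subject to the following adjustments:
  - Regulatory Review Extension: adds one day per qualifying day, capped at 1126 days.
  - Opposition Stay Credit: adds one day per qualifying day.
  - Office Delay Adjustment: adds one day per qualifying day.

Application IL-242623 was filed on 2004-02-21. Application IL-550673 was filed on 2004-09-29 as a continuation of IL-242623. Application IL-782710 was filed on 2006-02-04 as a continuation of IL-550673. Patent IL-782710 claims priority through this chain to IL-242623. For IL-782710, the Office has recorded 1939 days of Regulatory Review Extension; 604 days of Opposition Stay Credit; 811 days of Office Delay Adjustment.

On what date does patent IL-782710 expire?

2032-02-06

Earliest priority filing: 21 February 2004.
Base term: 21 February 2004 + 21 years → 21 February 2025.
Regulatory Review Extension: 1939 days claimed exceeds the 1126-day cap, so +1126 days → 23 March 2028.
Opposition Stay Credit: +604 days → 17 November 2029.
Office Delay Adjustment: +811 days → 6 February 2032.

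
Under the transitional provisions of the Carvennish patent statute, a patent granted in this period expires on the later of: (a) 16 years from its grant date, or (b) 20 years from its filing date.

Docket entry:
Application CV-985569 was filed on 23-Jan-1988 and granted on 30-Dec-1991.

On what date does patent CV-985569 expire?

January 23, 2008

(a) grant + 16 years → 30 December 2007.
(b) filing + 20 years → 23 January 2008.
Later of the two: 23 January 2008.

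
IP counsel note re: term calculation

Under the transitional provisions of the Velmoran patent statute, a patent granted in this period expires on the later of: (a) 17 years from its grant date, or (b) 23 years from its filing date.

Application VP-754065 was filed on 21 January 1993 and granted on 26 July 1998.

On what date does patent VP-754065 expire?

(a) grant + 17 years → 26 July 2015.
(b) filing + 23 years → 21 January 2016.
Later of the two: 21 January 2016.

2016-01-21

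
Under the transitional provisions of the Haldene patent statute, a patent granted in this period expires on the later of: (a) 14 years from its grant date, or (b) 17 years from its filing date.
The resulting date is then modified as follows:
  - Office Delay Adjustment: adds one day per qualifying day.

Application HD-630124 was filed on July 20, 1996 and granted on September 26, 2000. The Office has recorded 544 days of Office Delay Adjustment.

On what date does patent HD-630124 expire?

(a) grant + 14 years → 26 September 2014.
(b) filing + 17 years → 20 July 2013.
Later of the two: 26 September 2014.
Office Delay Adjustment: +544 days → 23 March 2016.

March 23, 2016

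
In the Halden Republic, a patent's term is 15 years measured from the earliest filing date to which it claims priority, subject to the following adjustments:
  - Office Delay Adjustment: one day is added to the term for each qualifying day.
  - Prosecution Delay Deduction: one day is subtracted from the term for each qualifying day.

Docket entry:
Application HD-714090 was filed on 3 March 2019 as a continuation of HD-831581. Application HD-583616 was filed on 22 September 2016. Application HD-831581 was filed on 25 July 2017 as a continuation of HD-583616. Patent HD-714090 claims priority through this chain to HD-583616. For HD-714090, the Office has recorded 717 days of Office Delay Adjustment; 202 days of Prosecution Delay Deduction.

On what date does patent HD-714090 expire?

Earliest priority filing: 22 September 2016.
Base term: 22 September 2016 + 15 years → 22 September 2031.
Office Delay Adjustment: +717 days → 8 September 2033.
Prosecution Delay Deduction: −202 days → 18 February 2033.

February 18, 2033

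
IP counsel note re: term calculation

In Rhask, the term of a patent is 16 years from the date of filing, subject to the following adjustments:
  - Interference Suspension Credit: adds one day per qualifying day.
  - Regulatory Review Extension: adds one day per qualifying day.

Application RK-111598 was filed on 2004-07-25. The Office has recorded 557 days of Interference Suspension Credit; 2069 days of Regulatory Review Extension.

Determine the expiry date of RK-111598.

Base term: filing date + 16 years → 25 July 2020.
Interference Suspension Credit: +557 days → 2 February 2022.
Regulatory Review Extension: +2069 days → 3 October 2027.

October 3, 2027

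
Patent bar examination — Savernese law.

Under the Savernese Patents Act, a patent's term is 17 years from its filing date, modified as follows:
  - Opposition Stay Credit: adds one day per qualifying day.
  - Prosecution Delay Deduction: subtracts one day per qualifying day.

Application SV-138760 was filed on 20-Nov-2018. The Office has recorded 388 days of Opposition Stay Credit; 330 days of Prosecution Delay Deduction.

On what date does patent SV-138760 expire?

January 17, 2036

Base term: filing date + 17 years → 20 November 2035.
Opposition Stay Credit: +388 days → 12 December 2036.
Prosecution Delay Deduction: −330 days → 17 January 2036.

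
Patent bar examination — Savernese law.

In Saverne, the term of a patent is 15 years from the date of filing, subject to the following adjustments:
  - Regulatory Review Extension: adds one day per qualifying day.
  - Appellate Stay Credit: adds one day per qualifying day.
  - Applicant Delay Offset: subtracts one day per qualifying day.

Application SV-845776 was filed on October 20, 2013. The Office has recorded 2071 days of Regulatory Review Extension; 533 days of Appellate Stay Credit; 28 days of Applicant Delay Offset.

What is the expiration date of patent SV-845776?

Base term: filing date + 15 years → 20 October 2028.
Regulatory Review Extension: +2071 days → 22 June 2034.
Appellate Stay Credit: +533 days → 7 December 2035.
Applicant Delay Offset: −28 days → 9 November 2035.

November 9, 2035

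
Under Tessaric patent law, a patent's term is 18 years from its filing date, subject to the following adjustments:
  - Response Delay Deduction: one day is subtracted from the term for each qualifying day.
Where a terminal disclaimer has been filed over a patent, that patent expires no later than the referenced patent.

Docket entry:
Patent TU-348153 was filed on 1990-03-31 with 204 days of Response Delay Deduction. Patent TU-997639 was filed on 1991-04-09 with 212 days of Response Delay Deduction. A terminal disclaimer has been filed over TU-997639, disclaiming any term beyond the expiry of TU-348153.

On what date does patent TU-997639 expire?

2007-09-09

Natural term of TU-997639:
  Base: filing + 18 years → 9 April 2009.
  Response Delay Deduction: −212 days → 9 September 2008.
Expiry of referenced patent TU-348153:
  Base: filing + 18 years → 31 March 2008.
  Response Delay Deduction: −204 days → 9 September 2007.
Terminal disclaimer: TU-997639 expires on the earlier of 9 September 2008 and 9 September 2007.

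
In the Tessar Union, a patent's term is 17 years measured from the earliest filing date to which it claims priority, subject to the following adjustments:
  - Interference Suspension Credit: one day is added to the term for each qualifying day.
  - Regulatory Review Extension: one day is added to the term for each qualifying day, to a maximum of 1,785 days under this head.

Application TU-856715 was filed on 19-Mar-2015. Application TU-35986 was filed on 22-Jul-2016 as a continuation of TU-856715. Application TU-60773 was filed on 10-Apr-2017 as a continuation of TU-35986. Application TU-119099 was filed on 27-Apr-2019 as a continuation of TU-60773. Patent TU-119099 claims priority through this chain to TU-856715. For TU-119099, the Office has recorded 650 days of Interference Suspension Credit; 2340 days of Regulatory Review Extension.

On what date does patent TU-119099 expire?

2038-11-18

Earliest priority filing: 19 March 2015.
Base term: 19 March 2015 + 17 years → 19 March 2032.
Interference Suspension Credit: +650 days → 29 December 2033.
Regulatory Review Extension: 2340 days claimed exceeds the 1785-day cap, so +1785 days → 18 November 2038.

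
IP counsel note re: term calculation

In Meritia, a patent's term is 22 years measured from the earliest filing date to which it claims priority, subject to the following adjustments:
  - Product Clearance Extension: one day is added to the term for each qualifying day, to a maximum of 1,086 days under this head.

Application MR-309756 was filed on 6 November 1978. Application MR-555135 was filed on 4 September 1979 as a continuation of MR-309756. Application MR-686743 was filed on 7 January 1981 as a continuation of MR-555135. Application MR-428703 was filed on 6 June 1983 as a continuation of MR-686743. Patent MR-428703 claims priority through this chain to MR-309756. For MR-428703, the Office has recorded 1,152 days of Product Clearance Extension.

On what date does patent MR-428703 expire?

Earliest priority filing: 6 November 1978.
Base term: 6 November 1978 + 22 years → 6 November 2000.
Product Clearance Extension: 1152 days claimed exceeds the 1086-day cap, so +1086 days → 28 October 2003.

2003-10-28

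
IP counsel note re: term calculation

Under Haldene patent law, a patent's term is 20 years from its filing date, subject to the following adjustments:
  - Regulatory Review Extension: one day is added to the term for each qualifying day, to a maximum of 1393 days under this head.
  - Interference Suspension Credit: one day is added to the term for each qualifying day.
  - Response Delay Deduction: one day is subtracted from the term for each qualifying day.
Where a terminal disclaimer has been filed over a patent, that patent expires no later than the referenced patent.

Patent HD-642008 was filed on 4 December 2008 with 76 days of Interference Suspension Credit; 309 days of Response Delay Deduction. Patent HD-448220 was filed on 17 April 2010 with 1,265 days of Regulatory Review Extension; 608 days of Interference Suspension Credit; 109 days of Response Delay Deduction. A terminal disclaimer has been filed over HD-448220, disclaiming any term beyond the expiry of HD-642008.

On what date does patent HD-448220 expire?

April 15, 2028

Natural term of HD-448220:
  Base: filing + 20 years → 17 April 2030.
  Regulatory Review Extension: 1265 days (within the 1393-day cap) → +1265 days → 3 October 2033.
  Interference Suspension Credit: +608 days → 3 June 2035.
  Response Delay Deduction: −109 days → 14 February 2035.
Expiry of referenced patent HD-642008:
  Base: filing + 20 years → 4 December 2028.
  Interference Suspension Credit: +76 days → 18 February 2029.
  Response Delay Deduction: −309 days → 15 April 2028.
Terminal disclaimer: HD-448220 expires on the earlier of 14 February 2035 and 15 April 2028.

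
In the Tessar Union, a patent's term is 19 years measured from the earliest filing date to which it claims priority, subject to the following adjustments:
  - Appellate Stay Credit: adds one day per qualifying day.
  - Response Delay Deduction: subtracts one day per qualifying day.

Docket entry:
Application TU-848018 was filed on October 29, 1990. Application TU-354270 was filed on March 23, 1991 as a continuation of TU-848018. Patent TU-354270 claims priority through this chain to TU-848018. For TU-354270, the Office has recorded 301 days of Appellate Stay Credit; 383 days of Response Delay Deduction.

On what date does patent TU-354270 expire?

2009-08-08

Earliest priority filing: 29 October 1990.
Base term: 29 October 1990 + 19 years → 29 October 2009.
Appellate Stay Credit: +301 days → 26 August 2010.
Response Delay Deduction: −383 days → 8 August 2009.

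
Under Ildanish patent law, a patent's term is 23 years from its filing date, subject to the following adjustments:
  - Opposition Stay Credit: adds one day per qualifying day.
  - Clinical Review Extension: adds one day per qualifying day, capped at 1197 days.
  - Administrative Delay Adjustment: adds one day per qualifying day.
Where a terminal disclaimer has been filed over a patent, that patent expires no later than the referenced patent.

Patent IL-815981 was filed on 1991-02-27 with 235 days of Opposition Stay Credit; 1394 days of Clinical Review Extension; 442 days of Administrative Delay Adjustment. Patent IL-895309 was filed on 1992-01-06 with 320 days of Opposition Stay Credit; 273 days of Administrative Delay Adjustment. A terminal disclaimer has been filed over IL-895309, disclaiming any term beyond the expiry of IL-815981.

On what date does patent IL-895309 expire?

2016-08-21

Natural term of IL-895309:
  Base: filing + 23 years → 6 January 2015.
  Opposition Stay Credit: +320 days → 22 November 2015.
  Administrative Delay Adjustment: +273 days → 21 August 2016.
Expiry of referenced patent IL-815981:
  Base: filing + 23 years → 27 February 2014.
  Opposition Stay Credit: +235 days → 20 October 2014.
  Clinical Review Extension: 1394 days claimed exceeds the 1197-day cap, so +1197 days → 29 January 2018.
  Administrative Delay Adjustment: +442 days → 16 April 2019.
Terminal disclaimer: IL-895309 expires on the earlier of 21 August 2016 and 16 April 2019.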